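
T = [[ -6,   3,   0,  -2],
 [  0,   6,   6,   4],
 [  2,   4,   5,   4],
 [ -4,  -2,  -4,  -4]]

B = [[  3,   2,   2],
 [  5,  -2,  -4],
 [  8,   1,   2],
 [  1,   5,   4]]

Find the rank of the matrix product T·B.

2

First compute TB:
[[ -5, -28, -32],
 [ 82,  14,   4],
 [ 70,  21,  14],
 [-58, -28, -24]]
Now row reduce the product.
R2 ← R2 + (82/5)·R1: [0, -2226/5, -2604/5]
R3 ← R3 + (14)·R1: [0, -371, -434]
R4 ← R4 − (58/5)·R1: [0, 1484/5, 1736/5]
R3 ← R3 − (5/6)·R2: [0, 0, 0]
R4 ← R4 + (2/3)·R2: [0, 0, 0]
2 nonzero rows, so rank(TB) = 2.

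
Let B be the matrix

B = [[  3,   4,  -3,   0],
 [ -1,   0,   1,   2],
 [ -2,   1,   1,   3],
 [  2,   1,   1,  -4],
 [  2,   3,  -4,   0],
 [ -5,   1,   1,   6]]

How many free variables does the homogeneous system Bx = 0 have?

0

Row reduce to echelon form.
R2 ← R2 + (1/3)·R1: [0, 4/3, 0, 2]
R3 ← R3 + (2/3)·R1: [0, 11/3, -1, 3]
R4 ← R4 − (2/3)·R1: [0, -5/3, 3, -4]
R5 ← R5 − (2/3)·R1: [0, 1/3, -2, 0]
R6 ← R6 + (5/3)·R1: [0, 23/3, -4, 6]
R3 ← R3 − (11/4)·R2: [0, 0, -1, -5/2]
R4 ← R4 + (5/4)·R2: [0, 0, 3, -3/2]
R5 ← R5 − (1/4)·R2: [0, 0, -2, -1/2]
R6 ← R6 − (23/4)·R2: [0, 0, -4, -11/2]
R4 ← R4 + (3)·R3: [0, 0, 0, -9]
R5 ← R5 − (2)·R3: [0, 0, 0, 9/2]
R6 ← R6 − (4)·R3: [0, 0, 0, 9/2]
R5 ← R5 + (1/2)·R4: [0, 0, 0, 0]
R6 ← R6 + (1/2)·R4: [0, 0, 0, 0]
4 nonzero rows, so rank(B) = 4.
B has 4 columns; by rank–nullity, nullity = 4 − 4 = 0.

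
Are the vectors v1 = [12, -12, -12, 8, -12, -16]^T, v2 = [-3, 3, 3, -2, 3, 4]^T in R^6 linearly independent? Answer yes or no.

Form the matrix with these vectors as rows and row reduce.
R2 ← R2 + (1/4)·R1: [0, 0, 0, 0, 0, 0]
1 nonzero row, so the 2 vectors span a space of dimension 1.
Since 1 < 2, the vectors are linearly dependent.

no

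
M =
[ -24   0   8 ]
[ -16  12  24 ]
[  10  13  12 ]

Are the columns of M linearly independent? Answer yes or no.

Row reduce M to echelon form.
R2 ← R2 − (2/3)·R1: [0, 12, 56/3]
R3 ← R3 + (5/12)·R1: [0, 13, 46/3]
R3 ← R3 − (13/12)·R2: [0, 0, -44/9]
3 pivots among 3 columns.
Every column is a pivot column, so the columns are linearly independent.

yes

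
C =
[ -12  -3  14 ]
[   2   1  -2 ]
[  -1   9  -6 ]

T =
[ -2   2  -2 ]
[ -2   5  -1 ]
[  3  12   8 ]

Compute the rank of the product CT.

2

First compute CT:
[[ 72, 129, 139],
 [-12, -15, -21],
 [-34, -29, -55]]
Now row reduce the product.
R2 ← R2 + (1/6)·R1: [0, 13/2, 13/6]
R3 ← R3 + (17/36)·R1: [0, 383/12, 383/36]
R3 ← R3 − (383/78)·R2: [0, 0, 0]
2 nonzero rows, so rank(CT) = 2.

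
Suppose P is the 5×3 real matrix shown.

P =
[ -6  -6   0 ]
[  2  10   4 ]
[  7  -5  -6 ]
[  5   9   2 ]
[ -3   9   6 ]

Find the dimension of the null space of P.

1

Row reduce to echelon form.
R2 ← R2 + (1/3)·R1: [0, 8, 4]
R3 ← R3 + (7/6)·R1: [0, -12, -6]
R4 ← R4 + (5/6)·R1: [0, 4, 2]
R5 ← R5 − (1/2)·R1: [0, 12, 6]
R3 ← R3 + (3/2)·R2: [0, 0, 0]
R4 ← R4 − (1/2)·R2: [0, 0, 0]
R5 ← R5 − (3/2)·R2: [0, 0, 0]
2 nonzero rows, so rank(P) = 2.
P has 3 columns; by rank–nullity, nullity = 3 − 2 = 1.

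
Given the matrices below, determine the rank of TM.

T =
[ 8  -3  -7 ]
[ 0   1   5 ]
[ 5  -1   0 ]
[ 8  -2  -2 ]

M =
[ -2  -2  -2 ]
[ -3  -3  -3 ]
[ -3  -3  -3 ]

1

First compute TM:
[[ 14,  14,  14],
 [-18, -18, -18],
 [ -7,  -7,  -7],
 [ -4,  -4,  -4]]
Now row reduce the product.
R2 ← R2 + (9/7)·R1: [0, 0, 0]
R3 ← R3 + (1/2)·R1: [0, 0, 0]
R4 ← R4 + (2/7)·R1: [0, 0, 0]
1 nonzero row, so rank(TM) = 1.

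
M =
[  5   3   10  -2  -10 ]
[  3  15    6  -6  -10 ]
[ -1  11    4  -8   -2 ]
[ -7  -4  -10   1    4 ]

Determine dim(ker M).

1

Row reduce to echelon form.
R2 ← R2 − (3/5)·R1: [0, 66/5, 0, -24/5, -4]
R3 ← R3 + (1/5)·R1: [0, 58/5, 6, -42/5, -4]
R4 ← R4 + (7/5)·R1: [0, 1/5, 4, -9/5, -10]
R3 ← R3 − (29/33)·R2: [0, 0, 6, -46/11, -16/33]
R4 ← R4 − (1/66)·R2: [0, 0, 4, -19/11, -328/33]
R4 ← R4 − (2/3)·R3: [0, 0, 0, 35/33, -952/99]
4 nonzero rows, so rank(M) = 4.
M has 5 columns; by rank–nullity, nullity = 5 − 4 = 1.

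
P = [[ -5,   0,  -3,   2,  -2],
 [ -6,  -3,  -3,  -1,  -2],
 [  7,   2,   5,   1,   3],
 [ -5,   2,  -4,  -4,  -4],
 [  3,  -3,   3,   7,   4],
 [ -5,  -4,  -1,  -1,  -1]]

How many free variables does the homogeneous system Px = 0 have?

1

Row reduce to echelon form.
R2 ← R2 − (6/5)·R1: [0, -3, 3/5, -17/5, 2/5]
R3 ← R3 + (7/5)·R1: [0, 2, 4/5, 19/5, 1/5]
R4 ← R4 − R1: [0, 2, -1, -6, -2]
R5 ← R5 + (3/5)·R1: [0, -3, 6/5, 41/5, 14/5]
R6 ← R6 − R1: [0, -4, 2, -3, 1]
R3 ← R3 + (2/3)·R2: [0, 0, 6/5, 23/15, 7/15]
R4 ← R4 + (2/3)·R2: [0, 0, -3/5, -124/15, -26/15]
R5 ← R5 − R2: [0, 0, 3/5, 58/5, 12/5]
R6 ← R6 − (4/3)·R2: [0, 0, 6/5, 23/15, 7/15]
R4 ← R4 + (1/2)·R3: [0, 0, 0, -15/2, -3/2]
R5 ← R5 − (1/2)·R3: [0, 0, 0, 65/6, 13/6]
R6 ← R6 − R3: [0, 0, 0, 0, 0]
R5 ← R5 + (13/9)·R4: [0, 0, 0, 0, 0]
4 nonzero rows, so rank(P) = 4.
P has 5 columns; by rank–nullity, nullity = 5 − 4 = 1.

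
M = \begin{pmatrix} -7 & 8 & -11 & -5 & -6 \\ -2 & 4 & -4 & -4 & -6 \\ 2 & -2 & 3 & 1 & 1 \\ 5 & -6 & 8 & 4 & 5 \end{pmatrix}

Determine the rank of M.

2

Row reduce to echelon form.
R2 ← R2 − (2/7)·R1: [0, 12/7, -6/7, -18/7, -30/7]
R3 ← R3 + (2/7)·R1: [0, 2/7, -1/7, -3/7, -5/7]
R4 ← R4 + (5/7)·R1: [0, -2/7, 1/7, 3/7, 5/7]
R3 ← R3 − (1/6)·R2: [0, 0, 0, 0, 0]
R4 ← R4 + (1/6)·R2: [0, 0, 0, 0, 0]
Echelon form has 2 nonzero rows, so rank(M) = 2.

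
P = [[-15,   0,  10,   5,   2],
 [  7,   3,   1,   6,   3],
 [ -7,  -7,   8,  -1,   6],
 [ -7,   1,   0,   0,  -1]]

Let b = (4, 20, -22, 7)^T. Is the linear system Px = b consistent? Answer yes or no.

Row reduce the augmented matrix [P | b].
R2 ← R2 + (7/15)·R1: [0, 3, 17/3, 25/3, 59/15, 328/15]
R3 ← R3 − (7/15)·R1: [0, -7, 10/3, -10/3, 76/15, -358/15]
R4 ← R4 − (7/15)·R1: [0, 1, -14/3, -7/3, -29/15, 77/15]
R3 ← R3 + (7/3)·R2: [0, 0, 149/9, 145/9, 641/45, 1222/45]
R4 ← R4 − (1/3)·R2: [0, 0, -59/9, -46/9, -146/45, -97/45]
R4 ← R4 + (59/149)·R3: [0, 0, 0, 189/149, 357/149, 1281/149]
The echelon form has 4 nonzero rows, and every pivot lies in the first 5 columns, so rank(P) = rank([P|b]) = 4.
The system is consistent.

yes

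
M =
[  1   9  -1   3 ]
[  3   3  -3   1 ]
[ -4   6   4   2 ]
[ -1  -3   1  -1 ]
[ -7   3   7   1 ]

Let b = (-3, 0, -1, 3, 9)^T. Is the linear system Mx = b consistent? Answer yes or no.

Row reduce the augmented matrix [M | b].
R2 ← R2 − (3)·R1: [0, -24, 0, -8, 9]
R3 ← R3 + (4)·R1: [0, 42, 0, 14, -13]
R4 ← R4 + R1: [0, 6, 0, 2, 0]
R5 ← R5 + (7)·R1: [0, 66, 0, 22, -12]
R3 ← R3 + (7/4)·R2: [0, 0, 0, 0, 11/4]
R4 ← R4 + (1/4)·R2: [0, 0, 0, 0, 9/4]
R5 ← R5 + (11/4)·R2: [0, 0, 0, 0, 51/4]
R4 ← R4 − (9/11)·R3: [0, 0, 0, 0, 0]
R5 ← R5 − (51/11)·R3: [0, 0, 0, 0, 0]
The echelon form has 3 nonzero rows; the last pivot sits in the augmented column, so rank(M) = 2 but rank([M|b]) = 3.
Since the ranks differ, the system is inconsistent.

no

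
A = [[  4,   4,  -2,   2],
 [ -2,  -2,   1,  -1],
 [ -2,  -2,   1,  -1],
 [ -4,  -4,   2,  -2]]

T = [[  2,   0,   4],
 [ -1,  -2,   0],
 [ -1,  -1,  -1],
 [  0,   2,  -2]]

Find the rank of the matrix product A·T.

First compute AT:
[[  6,  -2,  14],
 [ -3,   1,  -7],
 [ -3,   1,  -7],
 [ -6,   2, -14]]
Now row reduce the product.
R2 ← R2 + (1/2)·R1: [0, 0, 0]
R3 ← R3 + (1/2)·R1: [0, 0, 0]
R4 ← R4 + R1: [0, 0, 0]
1 nonzero row, so rank(AT) = 1.

1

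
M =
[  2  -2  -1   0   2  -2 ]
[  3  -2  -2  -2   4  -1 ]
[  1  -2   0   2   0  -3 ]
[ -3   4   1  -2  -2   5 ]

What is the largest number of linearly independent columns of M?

2

Row reduce to echelon form.
R2 ← R2 − (3/2)·R1: [0, 1, -1/2, -2, 1, 2]
R3 ← R3 − (1/2)·R1: [0, -1, 1/2, 2, -1, -2]
R4 ← R4 + (3/2)·R1: [0, 1, -1/2, -2, 1, 2]
R3 ← R3 + R2: [0, 0, 0, 0, 0, 0]
R4 ← R4 − R2: [0, 0, 0, 0, 0, 0]
Echelon form has 2 nonzero rows, so rank(M) = 2.
The rank gives the maximum number of linearly independent columns: 2.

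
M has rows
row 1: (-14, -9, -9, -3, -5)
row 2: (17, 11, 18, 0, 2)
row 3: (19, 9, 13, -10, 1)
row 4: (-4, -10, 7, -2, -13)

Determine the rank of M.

4

Row reduce to echelon form.
R2 ← R2 + (17/14)·R1: [0, 1/14, 99/14, -51/14, -57/14]
R3 ← R3 + (19/14)·R1: [0, -45/14, 11/14, -197/14, -81/14]
R4 ← R4 − (2/7)·R1: [0, -52/7, 67/7, -8/7, -81/7]
R3 ← R3 + (45)·R2: [0, 0, 319, -178, -189]
R4 ← R4 + (104)·R2: [0, 0, 745, -380, -435]
R4 ← R4 − (745/319)·R3: [0, 0, 0, 11390/319, 2040/319]
Echelon form has 4 nonzero rows, so rank(M) = 4.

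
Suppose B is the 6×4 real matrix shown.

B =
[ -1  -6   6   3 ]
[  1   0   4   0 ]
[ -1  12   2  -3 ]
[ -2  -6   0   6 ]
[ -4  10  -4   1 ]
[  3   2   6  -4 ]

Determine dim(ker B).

0

Row reduce to echelon form.
R2 ← R2 + R1: [0, -6, 10, 3]
R3 ← R3 − R1: [0, 18, -4, -6]
R4 ← R4 − (2)·R1: [0, 6, -12, 0]
R5 ← R5 − (4)·R1: [0, 34, -28, -11]
R6 ← R6 + (3)·R1: [0, -16, 24, 5]
R3 ← R3 + (3)·R2: [0, 0, 26, 3]
R4 ← R4 + R2: [0, 0, -2, 3]
R5 ← R5 + (17/3)·R2: [0, 0, 86/3, 6]
R6 ← R6 − (8/3)·R2: [0, 0, -8/3, -3]
R4 ← R4 + (1/13)·R3: [0, 0, 0, 42/13]
R5 ← R5 − (43/39)·R3: [0, 0, 0, 35/13]
R6 ← R6 + (4/39)·R3: [0, 0, 0, -35/13]
R5 ← R5 − (5/6)·R4: [0, 0, 0, 0]
R6 ← R6 + (5/6)·R4: [0, 0, 0, 0]
4 nonzero rows, so rank(B) = 4.
B has 4 columns; by rank–nullity, nullity = 4 − 4 = 0.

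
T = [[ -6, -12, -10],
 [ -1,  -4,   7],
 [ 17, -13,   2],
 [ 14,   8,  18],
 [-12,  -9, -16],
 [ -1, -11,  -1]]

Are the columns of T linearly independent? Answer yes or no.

Row reduce T to echelon form.
R2 ← R2 − (1/6)·R1: [0, -2, 26/3]
R3 ← R3 + (17/6)·R1: [0, -47, -79/3]
R4 ← R4 + (7/3)·R1: [0, -20, -16/3]
R5 ← R5 − (2)·R1: [0, 15, 4]
R6 ← R6 − (1/6)·R1: [0, -9, 2/3]
R3 ← R3 − (47/2)·R2: [0, 0, -230]
R4 ← R4 − (10)·R2: [0, 0, -92]
R5 ← R5 + (15/2)·R2: [0, 0, 69]
R6 ← R6 − (9/2)·R2: [0, 0, -115/3]
R4 ← R4 − (2/5)·R3: [0, 0, 0]
R5 ← R5 + (3/10)·R3: [0, 0, 0]
R6 ← R6 − (1/6)·R3: [0, 0, 0]
3 pivots among 3 columns.
Every column is a pivot column, so the columns are linearly independent.

yes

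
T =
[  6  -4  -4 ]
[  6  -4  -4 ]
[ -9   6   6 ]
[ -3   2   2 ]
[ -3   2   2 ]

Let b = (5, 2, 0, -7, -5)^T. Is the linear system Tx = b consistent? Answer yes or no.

Row reduce the augmented matrix [T | b].
R2 ← R2 − R1: [0, 0, 0, -3]
R3 ← R3 + (3/2)·R1: [0, 0, 0, 15/2]
R4 ← R4 + (1/2)·R1: [0, 0, 0, -9/2]
R5 ← R5 + (1/2)·R1: [0, 0, 0, -5/2]
R3 ← R3 + (5/2)·R2: [0, 0, 0, 0]
R4 ← R4 − (3/2)·R2: [0, 0, 0, 0]
R5 ← R5 − (5/6)·R2: [0, 0, 0, 0]
The echelon form has 2 nonzero rows; the last pivot sits in the augmented column, so rank(T) = 1 but rank([T|b]) = 2.
Since the ranks differ, the system is inconsistent.

no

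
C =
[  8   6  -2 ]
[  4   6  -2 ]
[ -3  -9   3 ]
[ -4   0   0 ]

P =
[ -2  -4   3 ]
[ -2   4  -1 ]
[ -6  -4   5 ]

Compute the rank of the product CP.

First compute CP:
[[-16,   0,   8],
 [ -8,  16,  -4],
 [  6, -36,  15],
 [  8,  16, -12]]
Now row reduce the product.
R2 ← R2 − (1/2)·R1: [0, 16, -8]
R3 ← R3 + (3/8)·R1: [0, -36, 18]
R4 ← R4 + (1/2)·R1: [0, 16, -8]
R3 ← R3 + (9/4)·R2: [0, 0, 0]
R4 ← R4 − R2: [0, 0, 0]
2 nonzero rows, so rank(CP) = 2.

2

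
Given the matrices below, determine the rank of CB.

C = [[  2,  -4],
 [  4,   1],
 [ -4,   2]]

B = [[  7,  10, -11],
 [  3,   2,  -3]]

2

First compute CB:
[[  2,  12, -10],
 [ 31,  42, -47],
 [-22, -36,  38]]
Now row reduce the product.
R2 ← R2 − (31/2)·R1: [0, -144, 108]
R3 ← R3 + (11)·R1: [0, 96, -72]
R3 ← R3 + (2/3)·R2: [0, 0, 0]
2 nonzero rows, so rank(CB) = 2.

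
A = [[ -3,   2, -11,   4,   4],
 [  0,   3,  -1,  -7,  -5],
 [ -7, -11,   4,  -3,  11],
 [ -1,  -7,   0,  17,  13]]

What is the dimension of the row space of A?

Row reduce to echelon form.
R3 ← R3 − (7/3)·R1: [0, -47/3, 89/3, -37/3, 5/3]
R4 ← R4 − (1/3)·R1: [0, -23/3, 11/3, 47/3, 35/3]
R3 ← R3 + (47/9)·R2: [0, 0, 220/9, -440/9, -220/9]
R4 ← R4 + (23/9)·R2: [0, 0, 10/9, -20/9, -10/9]
R4 ← R4 − (1/22)·R3: [0, 0, 0, 0, 0]
Echelon form has 3 nonzero rows, so rank(A) = 3.
The row space has dimension equal to the rank: 3.

3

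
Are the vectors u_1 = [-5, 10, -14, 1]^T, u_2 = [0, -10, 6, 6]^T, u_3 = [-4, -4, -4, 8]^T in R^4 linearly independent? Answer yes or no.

Form the matrix with these vectors as rows and row reduce.
R3 ← R3 − (4/5)·R1: [0, -12, 36/5, 36/5]
R3 ← R3 − (6/5)·R2: [0, 0, 0, 0]
2 nonzero rows, so the 3 vectors span a space of dimension 2.
Since 2 < 3, the vectors are linearly dependent.

no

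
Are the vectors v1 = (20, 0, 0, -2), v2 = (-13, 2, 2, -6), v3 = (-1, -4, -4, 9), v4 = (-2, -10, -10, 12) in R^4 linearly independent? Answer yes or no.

no

Form the matrix with these vectors as rows and row reduce.
R2 ← R2 + (13/20)·R1: [0, 2, 2, -73/10]
R3 ← R3 + (1/20)·R1: [0, -4, -4, 89/10]
R4 ← R4 + (1/10)·R1: [0, -10, -10, 59/5]
R3 ← R3 + (2)·R2: [0, 0, 0, -57/10]
R4 ← R4 + (5)·R2: [0, 0, 0, -247/10]
R4 ← R4 − (13/3)·R3: [0, 0, 0, 0]
3 nonzero rows, so the 4 vectors span a space of dimension 3.
Since 3 < 4, the vectors are linearly dependent.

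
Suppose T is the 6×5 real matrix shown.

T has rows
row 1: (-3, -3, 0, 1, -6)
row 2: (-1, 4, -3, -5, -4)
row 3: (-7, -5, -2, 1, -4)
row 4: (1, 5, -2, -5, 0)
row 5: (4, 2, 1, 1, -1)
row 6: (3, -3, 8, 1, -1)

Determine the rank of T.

Row reduce to echelon form.
R2 ← R2 − (1/3)·R1: [0, 5, -3, -16/3, -2]
R3 ← R3 − (7/3)·R1: [0, 2, -2, -4/3, 10]
R4 ← R4 + (1/3)·R1: [0, 4, -2, -14/3, -2]
R5 ← R5 + (4/3)·R1: [0, -2, 1, 7/3, -9]
R6 ← R6 + R1: [0, -6, 8, 2, -7]
R3 ← R3 − (2/5)·R2: [0, 0, -4/5, 4/5, 54/5]
R4 ← R4 − (4/5)·R2: [0, 0, 2/5, -2/5, -2/5]
R5 ← R5 + (2/5)·R2: [0, 0, -1/5, 1/5, -49/5]
R6 ← R6 + (6/5)·R2: [0, 0, 22/5, -22/5, -47/5]
R4 ← R4 + (1/2)·R3: [0, 0, 0, 0, 5]
R5 ← R5 − (1/4)·R3: [0, 0, 0, 0, -25/2]
R6 ← R6 + (11/2)·R3: [0, 0, 0, 0, 50]
R5 ← R5 + (5/2)·R4: [0, 0, 0, 0, 0]
R6 ← R6 − (10)·R4: [0, 0, 0, 0, 0]
Echelon form has 4 nonzero rows, so rank(T) = 4.

4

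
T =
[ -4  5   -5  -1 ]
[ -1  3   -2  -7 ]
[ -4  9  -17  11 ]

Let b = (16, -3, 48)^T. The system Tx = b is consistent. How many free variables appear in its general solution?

1

Row reduce the augmented matrix [T | b].
R2 ← R2 − (1/4)·R1: [0, 7/4, -3/4, -27/4, -7]
R3 ← R3 − R1: [0, 4, -12, 12, 32]
R3 ← R3 − (16/7)·R2: [0, 0, -72/7, 192/7, 48]
The echelon form has 3 nonzero rows, and every pivot lies in the first 4 columns, so rank(T) = rank([T|b]) = 3.
The system is consistent.
Free variables = (unknowns) − (rank) = 4 − 3 = 1.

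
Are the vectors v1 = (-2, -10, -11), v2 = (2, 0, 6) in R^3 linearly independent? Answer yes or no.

Form the matrix with these vectors as rows and row reduce.
R2 ← R2 + R1: [0, -10, -5]
2 nonzero rows, so the 2 vectors span a space of dimension 2.
Since 2 = 2, the vectors are linearly independent.

yes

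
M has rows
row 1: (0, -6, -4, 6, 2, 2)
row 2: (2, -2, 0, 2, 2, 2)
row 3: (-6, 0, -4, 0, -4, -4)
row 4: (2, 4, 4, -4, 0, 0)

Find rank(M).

Row reduce to echelon form.
Swap R1 ↔ R2
R3 ← R3 + (3)·R1: [0, -6, -4, 6, 2, 2]
R4 ← R4 − R1: [0, 6, 4, -6, -2, -2]
R3 ← R3 − R2: [0, 0, 0, 0, 0, 0]
R4 ← R4 + R2: [0, 0, 0, 0, 0, 0]
Echelon form has 2 nonzero rows, so rank(M) = 2.

2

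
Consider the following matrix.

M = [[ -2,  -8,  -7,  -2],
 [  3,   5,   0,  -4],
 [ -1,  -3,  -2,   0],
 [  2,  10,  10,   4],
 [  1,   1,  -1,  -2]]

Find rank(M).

Row reduce to echelon form.
R2 ← R2 + (3/2)·R1: [0, -7, -21/2, -7]
R3 ← R3 − (1/2)·R1: [0, 1, 3/2, 1]
R4 ← R4 + R1: [0, 2, 3, 2]
R5 ← R5 + (1/2)·R1: [0, -3, -9/2, -3]
R3 ← R3 + (1/7)·R2: [0, 0, 0, 0]
R4 ← R4 + (2/7)·R2: [0, 0, 0, 0]
R5 ← R5 − (3/7)·R2: [0, 0, 0, 0]
Echelon form has 2 nonzero rows, so rank(M) = 2.

2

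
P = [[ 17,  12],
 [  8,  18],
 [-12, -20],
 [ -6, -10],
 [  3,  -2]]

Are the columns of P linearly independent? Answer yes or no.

Row reduce P to echelon form.
R2 ← R2 − (8/17)·R1: [0, 210/17]
R3 ← R3 + (12/17)·R1: [0, -196/17]
R4 ← R4 + (6/17)·R1: [0, -98/17]
R5 ← R5 − (3/17)·R1: [0, -70/17]
R3 ← R3 + (14/15)·R2: [0, 0]
R4 ← R4 + (7/15)·R2: [0, 0]
R5 ← R5 + (1/3)·R2: [0, 0]
2 pivots among 2 columns.
Every column is a pivot column, so the columns are linearly independent.

yes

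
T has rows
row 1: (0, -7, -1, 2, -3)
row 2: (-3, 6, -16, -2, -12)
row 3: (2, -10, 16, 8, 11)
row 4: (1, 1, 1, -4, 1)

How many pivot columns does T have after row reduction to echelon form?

3

Row reduce to echelon form.
Swap R1 ↔ R2
R3 ← R3 + (2/3)·R1: [0, -6, 16/3, 20/3, 3]
R4 ← R4 + (1/3)·R1: [0, 3, -13/3, -14/3, -3]
R3 ← R3 − (6/7)·R2: [0, 0, 130/21, 104/21, 39/7]
R4 ← R4 + (3/7)·R2: [0, 0, -100/21, -80/21, -30/7]
R4 ← R4 + (10/13)·R3: [0, 0, 0, 0, 0]
Echelon form has 3 nonzero rows, so rank(T) = 3.
Each nonzero row contributes one pivot column: 3 pivot columns.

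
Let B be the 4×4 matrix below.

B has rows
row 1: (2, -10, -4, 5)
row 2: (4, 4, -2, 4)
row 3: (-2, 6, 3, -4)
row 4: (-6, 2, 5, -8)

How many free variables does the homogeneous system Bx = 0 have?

2

Row reduce to echelon form.
R2 ← R2 − (2)·R1: [0, 24, 6, -6]
R3 ← R3 + R1: [0, -4, -1, 1]
R4 ← R4 + (3)·R1: [0, -28, -7, 7]
R3 ← R3 + (1/6)·R2: [0, 0, 0, 0]
R4 ← R4 + (7/6)·R2: [0, 0, 0, 0]
2 nonzero rows, so rank(B) = 2.
B has 4 columns; by rank–nullity, nullity = 4 − 2 = 2.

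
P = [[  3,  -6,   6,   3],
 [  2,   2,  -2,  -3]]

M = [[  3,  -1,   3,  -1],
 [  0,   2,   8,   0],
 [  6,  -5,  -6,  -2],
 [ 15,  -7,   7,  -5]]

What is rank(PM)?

First compute PM:
[[ 90, -66, -54, -30],
 [-51,  33,  13,  17]]
Now row reduce the product.
R2 ← R2 + (17/30)·R1: [0, -22/5, -88/5, 0]
2 nonzero rows, so rank(PM) = 2.

2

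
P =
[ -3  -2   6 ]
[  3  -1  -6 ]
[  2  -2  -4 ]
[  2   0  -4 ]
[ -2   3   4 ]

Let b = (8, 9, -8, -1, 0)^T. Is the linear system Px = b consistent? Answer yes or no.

Row reduce the augmented matrix [P | b].
R2 ← R2 + R1: [0, -3, 0, 17]
R3 ← R3 + (2/3)·R1: [0, -10/3, 0, -8/3]
R4 ← R4 + (2/3)·R1: [0, -4/3, 0, 13/3]
R5 ← R5 − (2/3)·R1: [0, 13/3, 0, -16/3]
R3 ← R3 − (10/9)·R2: [0, 0, 0, -194/9]
R4 ← R4 − (4/9)·R2: [0, 0, 0, -29/9]
R5 ← R5 + (13/9)·R2: [0, 0, 0, 173/9]
R4 ← R4 − (29/194)·R3: [0, 0, 0, 0]
R5 ← R5 + (173/194)·R3: [0, 0, 0, 0]
The echelon form has 3 nonzero rows; the last pivot sits in the augmented column, so rank(P) = 2 but rank([P|b]) = 3.
Since the ranks differ, the system is inconsistent.

no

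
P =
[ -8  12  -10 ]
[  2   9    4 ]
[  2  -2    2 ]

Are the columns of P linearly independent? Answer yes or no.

yes

Row reduce P to echelon form.
R2 ← R2 + (1/4)·R1: [0, 12, 3/2]
R3 ← R3 + (1/4)·R1: [0, 1, -1/2]
R3 ← R3 − (1/12)·R2: [0, 0, -5/8]
3 pivots among 3 columns.
Every column is a pivot column, so the columns are linearly independent.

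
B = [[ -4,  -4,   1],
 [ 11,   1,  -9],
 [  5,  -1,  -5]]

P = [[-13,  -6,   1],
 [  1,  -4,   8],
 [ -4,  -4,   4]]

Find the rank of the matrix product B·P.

2

First compute BP:
[[ 44,  36, -32],
 [-106, -34, -17],
 [-46,  -6, -23]]
Now row reduce the product.
R2 ← R2 + (53/22)·R1: [0, 580/11, -1035/11]
R3 ← R3 + (23/22)·R1: [0, 348/11, -621/11]
R3 ← R3 − (3/5)·R2: [0, 0, 0]
2 nonzero rows, so rank(BP) = 2.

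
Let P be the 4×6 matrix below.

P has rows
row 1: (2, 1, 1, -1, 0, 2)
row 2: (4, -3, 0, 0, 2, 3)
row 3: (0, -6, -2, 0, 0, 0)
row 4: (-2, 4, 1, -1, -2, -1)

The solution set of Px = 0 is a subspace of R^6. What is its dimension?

Row reduce to echelon form.
R2 ← R2 − (2)·R1: [0, -5, -2, 2, 2, -1]
R4 ← R4 + R1: [0, 5, 2, -2, -2, 1]
R3 ← R3 − (6/5)·R2: [0, 0, 2/5, -12/5, -12/5, 6/5]
R4 ← R4 + R2: [0, 0, 0, 0, 0, 0]
3 nonzero rows, so rank(P) = 3.
P has 6 columns; by rank–nullity, nullity = 6 − 3 = 3.

3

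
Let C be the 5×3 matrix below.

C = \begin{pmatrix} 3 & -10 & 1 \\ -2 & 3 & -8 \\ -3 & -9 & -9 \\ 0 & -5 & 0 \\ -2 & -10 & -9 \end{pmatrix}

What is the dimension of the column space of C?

Row reduce to echelon form.
R2 ← R2 + (2/3)·R1: [0, -11/3, -22/3]
R3 ← R3 + R1: [0, -19, -8]
R5 ← R5 + (2/3)·R1: [0, -50/3, -25/3]
R3 ← R3 − (57/11)·R2: [0, 0, 30]
R4 ← R4 − (15/11)·R2: [0, 0, 10]
R5 ← R5 − (50/11)·R2: [0, 0, 25]
R4 ← R4 − (1/3)·R3: [0, 0, 0]
R5 ← R5 − (5/6)·R3: [0, 0, 0]
Echelon form has 3 nonzero rows, so rank(C) = 3.
The column space has dimension equal to the rank: 3.

3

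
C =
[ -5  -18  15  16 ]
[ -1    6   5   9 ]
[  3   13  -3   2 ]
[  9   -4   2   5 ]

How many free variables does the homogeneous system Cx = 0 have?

Row reduce to echelon form.
R2 ← R2 − (1/5)·R1: [0, 48/5, 2, 29/5]
R3 ← R3 + (3/5)·R1: [0, 11/5, 6, 58/5]
R4 ← R4 + (9/5)·R1: [0, -182/5, 29, 169/5]
R3 ← R3 − (11/48)·R2: [0, 0, 133/24, 493/48]
R4 ← R4 + (91/24)·R2: [0, 0, 439/12, 1339/24]
R4 ← R4 − (878/133)·R3: [0, 0, 0, -3195/266]
4 nonzero rows, so rank(C) = 4.
C has 4 columns; by rank–nullity, nullity = 4 − 4 = 0.

0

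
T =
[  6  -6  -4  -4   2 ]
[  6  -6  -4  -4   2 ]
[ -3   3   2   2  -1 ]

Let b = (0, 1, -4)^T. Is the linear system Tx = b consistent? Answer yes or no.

Row reduce the augmented matrix [T | b].
R2 ← R2 − R1: [0, 0, 0, 0, 0, 1]
R3 ← R3 + (1/2)·R1: [0, 0, 0, 0, 0, -4]
R3 ← R3 + (4)·R2: [0, 0, 0, 0, 0, 0]
The echelon form has 2 nonzero rows; the last pivot sits in the augmented column, so rank(T) = 1 but rank([T|b]) = 2.
Since the ranks differ, the system is inconsistent.

no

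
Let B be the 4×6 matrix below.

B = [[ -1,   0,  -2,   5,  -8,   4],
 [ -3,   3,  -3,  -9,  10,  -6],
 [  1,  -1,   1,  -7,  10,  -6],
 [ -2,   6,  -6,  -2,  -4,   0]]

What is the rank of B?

Row reduce to echelon form.
R2 ← R2 − (3)·R1: [0, 3, 3, -24, 34, -18]
R3 ← R3 + R1: [0, -1, -1, -2, 2, -2]
R4 ← R4 − (2)·R1: [0, 6, -2, -12, 12, -8]
R3 ← R3 + (1/3)·R2: [0, 0, 0, -10, 40/3, -8]
R4 ← R4 − (2)·R2: [0, 0, -8, 36, -56, 28]
Swap R3 ↔ R4
Echelon form has 4 nonzero rows, so rank(B) = 4.

4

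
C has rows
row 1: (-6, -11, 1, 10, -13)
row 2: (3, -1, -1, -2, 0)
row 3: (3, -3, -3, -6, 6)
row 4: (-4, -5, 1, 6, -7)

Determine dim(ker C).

2

Row reduce to echelon form.
R2 ← R2 + (1/2)·R1: [0, -13/2, -1/2, 3, -13/2]
R3 ← R3 + (1/2)·R1: [0, -17/2, -5/2, -1, -1/2]
R4 ← R4 − (2/3)·R1: [0, 7/3, 1/3, -2/3, 5/3]
R3 ← R3 − (17/13)·R2: [0, 0, -24/13, -64/13, 8]
R4 ← R4 + (14/39)·R2: [0, 0, 2/13, 16/39, -2/3]
R4 ← R4 + (1/12)·R3: [0, 0, 0, 0, 0]
3 nonzero rows, so rank(C) = 3.
C has 5 columns; by rank–nullity, nullity = 5 − 3 = 2.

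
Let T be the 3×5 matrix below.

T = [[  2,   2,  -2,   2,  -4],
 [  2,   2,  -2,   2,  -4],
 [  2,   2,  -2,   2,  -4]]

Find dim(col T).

1

Row reduce to echelon form.
R2 ← R2 − R1: [0, 0, 0, 0, 0]
R3 ← R3 − R1: [0, 0, 0, 0, 0]
Echelon form has 1 nonzero row, so rank(T) = 1.
The column space has dimension equal to the rank: 1.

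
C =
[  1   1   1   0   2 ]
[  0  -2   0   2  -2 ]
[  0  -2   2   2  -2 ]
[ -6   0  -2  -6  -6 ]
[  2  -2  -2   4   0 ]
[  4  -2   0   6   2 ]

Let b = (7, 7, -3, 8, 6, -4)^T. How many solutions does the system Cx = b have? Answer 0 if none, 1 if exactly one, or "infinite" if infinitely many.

0

Row reduce the augmented matrix [C | b].
R4 ← R4 + (6)·R1: [0, 6, 4, -6, 6, 50]
R5 ← R5 − (2)·R1: [0, -4, -4, 4, -4, -8]
R6 ← R6 − (4)·R1: [0, -6, -4, 6, -6, -32]
R3 ← R3 − R2: [0, 0, 2, 0, 0, -10]
R4 ← R4 + (3)·R2: [0, 0, 4, 0, 0, 71]
R5 ← R5 − (2)·R2: [0, 0, -4, 0, 0, -22]
R6 ← R6 − (3)·R2: [0, 0, -4, 0, 0, -53]
R4 ← R4 − (2)·R3: [0, 0, 0, 0, 0, 91]
R5 ← R5 + (2)·R3: [0, 0, 0, 0, 0, -42]
R6 ← R6 + (2)·R3: [0, 0, 0, 0, 0, -73]
R5 ← R5 + (6/13)·R4: [0, 0, 0, 0, 0, 0]
R6 ← R6 + (73/91)·R4: [0, 0, 0, 0, 0, 0]
The echelon form has 4 nonzero rows; the last pivot sits in the augmented column, so rank(C) = 3 but rank([C|b]) = 4.
Since the ranks differ, the system is inconsistent.
It has no solutions.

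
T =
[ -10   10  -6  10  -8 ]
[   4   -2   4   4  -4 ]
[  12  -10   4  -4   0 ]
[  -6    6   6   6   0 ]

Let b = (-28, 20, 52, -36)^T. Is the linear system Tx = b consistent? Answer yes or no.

Row reduce the augmented matrix [T | b].
R2 ← R2 + (2/5)·R1: [0, 2, 8/5, 8, -36/5, 44/5]
R3 ← R3 + (6/5)·R1: [0, 2, -16/5, 8, -48/5, 92/5]
R4 ← R4 − (3/5)·R1: [0, 0, 48/5, 0, 24/5, -96/5]
R3 ← R3 − R2: [0, 0, -24/5, 0, -12/5, 48/5]
R4 ← R4 + (2)·R3: [0, 0, 0, 0, 0, 0]
The echelon form has 3 nonzero rows, and every pivot lies in the first 5 columns, so rank(T) = rank([T|b]) = 3.
The system is consistent.

yes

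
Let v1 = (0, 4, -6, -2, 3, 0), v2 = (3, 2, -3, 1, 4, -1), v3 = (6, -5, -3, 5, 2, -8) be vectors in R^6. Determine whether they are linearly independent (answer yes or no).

Form the matrix with these vectors as rows and row reduce.
Swap R1 ↔ R2
R3 ← R3 − (2)·R1: [0, -9, 3, 3, -6, -6]
R3 ← R3 + (9/4)·R2: [0, 0, -21/2, -3/2, 3/4, -6]
3 nonzero rows, so the 3 vectors span a space of dimension 3.
Since 3 = 3, the vectors are linearly independent.

yes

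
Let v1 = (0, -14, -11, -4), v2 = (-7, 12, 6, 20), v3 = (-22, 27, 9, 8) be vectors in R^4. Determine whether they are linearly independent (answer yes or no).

yes

Form the matrix with these vectors as rows and row reduce.
Swap R1 ↔ R2
R3 ← R3 − (22/7)·R1: [0, -75/7, -69/7, -384/7]
R3 ← R3 − (75/98)·R2: [0, 0, -141/98, -2538/49]
3 nonzero rows, so the 3 vectors span a space of dimension 3.
Since 3 = 3, the vectors are linearly independent.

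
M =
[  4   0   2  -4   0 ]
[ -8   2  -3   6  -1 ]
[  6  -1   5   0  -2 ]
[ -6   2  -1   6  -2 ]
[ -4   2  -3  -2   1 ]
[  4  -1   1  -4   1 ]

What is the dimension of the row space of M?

Row reduce to echelon form.
R2 ← R2 + (2)·R1: [0, 2, 1, -2, -1]
R3 ← R3 − (3/2)·R1: [0, -1, 2, 6, -2]
R4 ← R4 + (3/2)·R1: [0, 2, 2, 0, -2]
R5 ← R5 + R1: [0, 2, -1, -6, 1]
R6 ← R6 − R1: [0, -1, -1, 0, 1]
R3 ← R3 + (1/2)·R2: [0, 0, 5/2, 5, -5/2]
R4 ← R4 − R2: [0, 0, 1, 2, -1]
R5 ← R5 − R2: [0, 0, -2, -4, 2]
R6 ← R6 + (1/2)·R2: [0, 0, -1/2, -1, 1/2]
R4 ← R4 − (2/5)·R3: [0, 0, 0, 0, 0]
R5 ← R5 + (4/5)·R3: [0, 0, 0, 0, 0]
R6 ← R6 + (1/5)·R3: [0, 0, 0, 0, 0]
Echelon form has 3 nonzero rows, so rank(M) = 3.
The row space has dimension equal to the rank: 3.

3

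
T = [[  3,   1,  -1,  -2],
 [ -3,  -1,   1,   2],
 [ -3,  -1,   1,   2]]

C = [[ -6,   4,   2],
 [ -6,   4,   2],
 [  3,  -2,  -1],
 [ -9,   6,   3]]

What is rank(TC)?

First compute TC:
[[ -9,   6,   3],
 [  9,  -6,  -3],
 [  9,  -6,  -3]]
Now row reduce the product.
R2 ← R2 + R1: [0, 0, 0]
R3 ← R3 + R1: [0, 0, 0]
1 nonzero row, so rank(TC) = 1.

1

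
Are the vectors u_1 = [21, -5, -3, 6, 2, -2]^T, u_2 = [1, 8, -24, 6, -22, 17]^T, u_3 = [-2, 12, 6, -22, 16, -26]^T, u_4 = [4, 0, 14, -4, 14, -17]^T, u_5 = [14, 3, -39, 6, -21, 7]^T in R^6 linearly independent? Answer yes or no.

Form the matrix with these vectors as rows and row reduce.
R2 ← R2 − (1/21)·R1: [0, 173/21, -167/7, 40/7, -464/21, 359/21]
R3 ← R3 + (2/21)·R1: [0, 242/21, 40/7, -150/7, 340/21, -550/21]
R4 ← R4 − (4/21)·R1: [0, 20/21, 102/7, -36/7, 286/21, -349/21]
R5 ← R5 − (2/3)·R1: [0, 19/3, -37, 2, -67/3, 25/3]
R3 ← R3 − (242/173)·R2: [0, 0, 6762/173, -5090/173, 8148/173, -8668/173]
R4 ← R4 − (20/173)·R2: [0, 0, 2998/173, -1004/173, 2798/173, -3217/173]
R5 ← R5 − (133/173)·R2: [0, 0, -3228/173, -414/173, -925/173, -832/173]
R4 ← R4 − (1499/3381)·R3: [0, 0, 0, 24482/3381, -758/161, 12235/3381]
R5 ← R5 + (538/1127)·R3: [0, 0, 0, -18526/1127, 2759/161, -32376/1127]
R5 ← R5 + (27789/12241)·R4: [0, 0, 0, 0, 78937/12241, -251093/12241]
5 nonzero rows, so the 5 vectors span a space of dimension 5.
Since 5 = 5, the vectors are linearly independent.

yes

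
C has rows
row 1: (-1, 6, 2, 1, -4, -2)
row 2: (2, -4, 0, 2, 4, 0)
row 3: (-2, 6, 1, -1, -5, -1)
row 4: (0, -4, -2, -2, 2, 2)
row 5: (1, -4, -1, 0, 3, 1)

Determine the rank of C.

2

Row reduce to echelon form.
R2 ← R2 + (2)·R1: [0, 8, 4, 4, -4, -4]
R3 ← R3 − (2)·R1: [0, -6, -3, -3, 3, 3]
R5 ← R5 + R1: [0, 2, 1, 1, -1, -1]
R3 ← R3 + (3/4)·R2: [0, 0, 0, 0, 0, 0]
R4 ← R4 + (1/2)·R2: [0, 0, 0, 0, 0, 0]
R5 ← R5 − (1/4)·R2: [0, 0, 0, 0, 0, 0]
Echelon form has 2 nonzero rows, so rank(C) = 2.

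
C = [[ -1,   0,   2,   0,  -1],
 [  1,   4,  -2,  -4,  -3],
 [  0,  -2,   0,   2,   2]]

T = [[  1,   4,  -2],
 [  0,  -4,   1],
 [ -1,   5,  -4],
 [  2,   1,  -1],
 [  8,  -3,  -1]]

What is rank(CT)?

2

First compute CT:
[[-11,   9,  -5],
 [-29, -17,  17],
 [ 20,   4,  -6]]
Now row reduce the product.
R2 ← R2 − (29/11)·R1: [0, -448/11, 332/11]
R3 ← R3 + (20/11)·R1: [0, 224/11, -166/11]
R3 ← R3 + (1/2)·R2: [0, 0, 0]
2 nonzero rows, so rank(CT) = 2.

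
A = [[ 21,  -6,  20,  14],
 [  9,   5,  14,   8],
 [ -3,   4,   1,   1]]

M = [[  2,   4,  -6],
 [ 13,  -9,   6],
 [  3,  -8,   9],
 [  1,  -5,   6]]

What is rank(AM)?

2

First compute AM:
[[ 38, -92, 102],
 [133, -161, 150],
 [ 50, -61,  57]]
Now row reduce the product.
R2 ← R2 − (7/2)·R1: [0, 161, -207]
R3 ← R3 − (25/19)·R1: [0, 1141/19, -1467/19]
R3 ← R3 − (163/437)·R2: [0, 0, 0]
2 nonzero rows, so rank(AM) = 2.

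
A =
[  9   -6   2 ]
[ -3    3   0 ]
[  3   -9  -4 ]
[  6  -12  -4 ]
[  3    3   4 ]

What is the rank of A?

2

Row reduce to echelon form.
R2 ← R2 + (1/3)·R1: [0, 1, 2/3]
R3 ← R3 − (1/3)·R1: [0, -7, -14/3]
R4 ← R4 − (2/3)·R1: [0, -8, -16/3]
R5 ← R5 − (1/3)·R1: [0, 5, 10/3]
R3 ← R3 + (7)·R2: [0, 0, 0]
R4 ← R4 + (8)·R2: [0, 0, 0]
R5 ← R5 − (5)·R2: [0, 0, 0]
Echelon form has 2 nonzero rows, so rank(A) = 2.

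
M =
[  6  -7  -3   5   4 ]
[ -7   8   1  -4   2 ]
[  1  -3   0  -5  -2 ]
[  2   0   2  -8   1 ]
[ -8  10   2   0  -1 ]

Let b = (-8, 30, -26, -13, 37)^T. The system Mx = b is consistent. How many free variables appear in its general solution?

Row reduce the augmented matrix [M | b].
R2 ← R2 + (7/6)·R1: [0, -1/6, -5/2, 11/6, 20/3, 62/3]
R3 ← R3 − (1/6)·R1: [0, -11/6, 1/2, -35/6, -8/3, -74/3]
R4 ← R4 − (1/3)·R1: [0, 7/3, 3, -29/3, -1/3, -31/3]
R5 ← R5 + (4/3)·R1: [0, 2/3, -2, 20/3, 13/3, 79/3]
R3 ← R3 − (11)·R2: [0, 0, 28, -26, -76, -252]
R4 ← R4 + (14)·R2: [0, 0, -32, 16, 93, 279]
R5 ← R5 + (4)·R2: [0, 0, -12, 14, 31, 109]
R4 ← R4 + (8/7)·R3: [0, 0, 0, -96/7, 43/7, -9]
R5 ← R5 + (3/7)·R3: [0, 0, 0, 20/7, -11/7, 1]
R5 ← R5 + (5/24)·R4: [0, 0, 0, 0, -7/24, -7/8]
The echelon form has 5 nonzero rows, and every pivot lies in the first 5 columns, so rank(M) = rank([M|b]) = 5.
The system is consistent.
Free variables = (unknowns) − (rank) = 5 − 5 = 0.

0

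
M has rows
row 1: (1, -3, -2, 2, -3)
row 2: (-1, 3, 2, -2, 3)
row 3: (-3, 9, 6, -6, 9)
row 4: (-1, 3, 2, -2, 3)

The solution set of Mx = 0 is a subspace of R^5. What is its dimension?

4

Row reduce to echelon form.
R2 ← R2 + R1: [0, 0, 0, 0, 0]
R3 ← R3 + (3)·R1: [0, 0, 0, 0, 0]
R4 ← R4 + R1: [0, 0, 0, 0, 0]
1 nonzero row, so rank(M) = 1.
M has 5 columns; by rank–nullity, nullity = 5 − 1 = 4.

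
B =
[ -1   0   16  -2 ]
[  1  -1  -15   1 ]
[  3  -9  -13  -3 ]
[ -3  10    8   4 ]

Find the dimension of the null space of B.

1

Row reduce to echelon form.
R2 ← R2 + R1: [0, -1, 1, -1]
R3 ← R3 + (3)·R1: [0, -9, 35, -9]
R4 ← R4 − (3)·R1: [0, 10, -40, 10]
R3 ← R3 − (9)·R2: [0, 0, 26, 0]
R4 ← R4 + (10)·R2: [0, 0, -30, 0]
R4 ← R4 + (15/13)·R3: [0, 0, 0, 0]
3 nonzero rows, so rank(B) = 3.
B has 4 columns; by rank–nullity, nullity = 4 − 3 = 1.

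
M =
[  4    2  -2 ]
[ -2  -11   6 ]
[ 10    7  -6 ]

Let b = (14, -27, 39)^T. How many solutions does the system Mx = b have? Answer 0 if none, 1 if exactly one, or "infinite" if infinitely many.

infinite

Row reduce the augmented matrix [M | b].
R2 ← R2 + (1/2)·R1: [0, -10, 5, -20]
R3 ← R3 − (5/2)·R1: [0, 2, -1, 4]
R3 ← R3 + (1/5)·R2: [0, 0, 0, 0]
The echelon form has 2 nonzero rows, and every pivot lies in the first 3 columns, so rank(M) = rank([M|b]) = 2.
The system is consistent.
rank = 2 < 3 unknowns, so there are infinitely many solutions.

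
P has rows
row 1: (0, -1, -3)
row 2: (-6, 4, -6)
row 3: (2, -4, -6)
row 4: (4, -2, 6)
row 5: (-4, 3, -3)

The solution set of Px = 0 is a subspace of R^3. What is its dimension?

Row reduce to echelon form.
Swap R1 ↔ R2
R3 ← R3 + (1/3)·R1: [0, -8/3, -8]
R4 ← R4 + (2/3)·R1: [0, 2/3, 2]
R5 ← R5 − (2/3)·R1: [0, 1/3, 1]
R3 ← R3 − (8/3)·R2: [0, 0, 0]
R4 ← R4 + (2/3)·R2: [0, 0, 0]
R5 ← R5 + (1/3)·R2: [0, 0, 0]
2 nonzero rows, so rank(P) = 2.
P has 3 columns; by rank–nullity, nullity = 3 − 2 = 1.

1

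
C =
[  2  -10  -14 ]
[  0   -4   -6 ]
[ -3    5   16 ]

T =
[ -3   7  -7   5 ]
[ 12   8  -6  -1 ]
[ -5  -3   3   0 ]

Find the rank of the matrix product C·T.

3

First compute CT:
[[-56, -24,   4,  20],
 [-18, -14,   6,   4],
 [-11, -29,  39, -20]]
Now row reduce the product.
R2 ← R2 − (9/28)·R1: [0, -44/7, 33/7, -17/7]
R3 ← R3 − (11/56)·R1: [0, -170/7, 535/14, -335/14]
R3 ← R3 − (85/22)·R2: [0, 0, 20, -160/11]
3 nonzero rows, so rank(CT) = 3.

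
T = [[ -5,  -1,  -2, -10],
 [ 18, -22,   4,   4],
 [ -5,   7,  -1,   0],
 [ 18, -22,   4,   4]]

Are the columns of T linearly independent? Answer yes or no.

no

Row reduce T to echelon form.
R2 ← R2 + (18/5)·R1: [0, -128/5, -16/5, -32]
R3 ← R3 − R1: [0, 8, 1, 10]
R4 ← R4 + (18/5)·R1: [0, -128/5, -16/5, -32]
R3 ← R3 + (5/16)·R2: [0, 0, 0, 0]
R4 ← R4 − R2: [0, 0, 0, 0]
2 pivots among 4 columns.
Only 2 < 4 pivot columns, so the columns are linearly dependent.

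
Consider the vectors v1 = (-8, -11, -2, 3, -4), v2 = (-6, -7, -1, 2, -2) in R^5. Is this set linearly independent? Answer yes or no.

yes

Form the matrix with these vectors as rows and row reduce.
R2 ← R2 − (3/4)·R1: [0, 5/4, 1/2, -1/4, 1]
2 nonzero rows, so the 2 vectors span a space of dimension 2.
Since 2 = 2, the vectors are linearly independent.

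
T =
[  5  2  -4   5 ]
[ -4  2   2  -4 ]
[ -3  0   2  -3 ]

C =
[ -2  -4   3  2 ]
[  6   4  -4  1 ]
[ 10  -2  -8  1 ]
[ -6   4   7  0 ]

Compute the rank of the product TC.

2

First compute TC:
[[-68,  16,  74,   8],
 [ 64,   4, -64,  -4],
 [ 44,  -4, -46,  -4]]
Now row reduce the product.
R2 ← R2 + (16/17)·R1: [0, 324/17, 96/17, 60/17]
R3 ← R3 + (11/17)·R1: [0, 108/17, 32/17, 20/17]
R3 ← R3 − (1/3)·R2: [0, 0, 0, 0]
2 nonzero rows, so rank(TC) = 2.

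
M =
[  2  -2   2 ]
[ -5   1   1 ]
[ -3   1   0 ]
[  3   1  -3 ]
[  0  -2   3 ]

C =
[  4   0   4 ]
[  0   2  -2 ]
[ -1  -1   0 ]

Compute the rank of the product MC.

2

First compute MC:
[[  6,  -6,  12],
 [-21,   1, -22],
 [-12,   2, -14],
 [ 15,   5,  10],
 [ -3,  -7,   4]]
Now row reduce the product.
R2 ← R2 + (7/2)·R1: [0, -20, 20]
R3 ← R3 + (2)·R1: [0, -10, 10]
R4 ← R4 − (5/2)·R1: [0, 20, -20]
R5 ← R5 + (1/2)·R1: [0, -10, 10]
R3 ← R3 − (1/2)·R2: [0, 0, 0]
R4 ← R4 + R2: [0, 0, 0]
R5 ← R5 − (1/2)·R2: [0, 0, 0]
2 nonzero rows, so rank(MC) = 2.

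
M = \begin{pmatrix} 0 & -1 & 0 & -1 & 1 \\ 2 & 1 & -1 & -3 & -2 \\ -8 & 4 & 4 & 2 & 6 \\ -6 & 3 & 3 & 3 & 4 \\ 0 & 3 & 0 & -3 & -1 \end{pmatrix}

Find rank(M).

3

Row reduce to echelon form.
Swap R1 ↔ R2
R3 ← R3 + (4)·R1: [0, 8, 0, -10, -2]
R4 ← R4 + (3)·R1: [0, 6, 0, -6, -2]
R3 ← R3 + (8)·R2: [0, 0, 0, -18, 6]
R4 ← R4 + (6)·R2: [0, 0, 0, -12, 4]
R5 ← R5 + (3)·R2: [0, 0, 0, -6, 2]
R4 ← R4 − (2/3)·R3: [0, 0, 0, 0, 0]
R5 ← R5 − (1/3)·R3: [0, 0, 0, 0, 0]
Echelon form has 3 nonzero rows, so rank(M) = 3.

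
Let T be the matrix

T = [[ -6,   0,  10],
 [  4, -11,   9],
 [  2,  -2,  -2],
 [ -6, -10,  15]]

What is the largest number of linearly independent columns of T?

3

Row reduce to echelon form.
R2 ← R2 + (2/3)·R1: [0, -11, 47/3]
R3 ← R3 + (1/3)·R1: [0, -2, 4/3]
R4 ← R4 − R1: [0, -10, 5]
R3 ← R3 − (2/11)·R2: [0, 0, -50/33]
R4 ← R4 − (10/11)·R2: [0, 0, -305/33]
R4 ← R4 − (61/10)·R3: [0, 0, 0]
Echelon form has 3 nonzero rows, so rank(T) = 3.
The rank gives the maximum number of linearly independent columns: 3.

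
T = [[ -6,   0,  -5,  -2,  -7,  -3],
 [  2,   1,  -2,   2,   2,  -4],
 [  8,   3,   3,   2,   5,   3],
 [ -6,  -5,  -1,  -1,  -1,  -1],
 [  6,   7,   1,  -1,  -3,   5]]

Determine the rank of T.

Row reduce to echelon form.
R2 ← R2 + (1/3)·R1: [0, 1, -11/3, 4/3, -1/3, -5]
R3 ← R3 + (4/3)·R1: [0, 3, -11/3, -2/3, -13/3, -1]
R4 ← R4 − R1: [0, -5, 4, 1, 6, 2]
R5 ← R5 + R1: [0, 7, -4, -3, -10, 2]
R3 ← R3 − (3)·R2: [0, 0, 22/3, -14/3, -10/3, 14]
R4 ← R4 + (5)·R2: [0, 0, -43/3, 23/3, 13/3, -23]
R5 ← R5 − (7)·R2: [0, 0, 65/3, -37/3, -23/3, 37]
R4 ← R4 + (43/22)·R3: [0, 0, 0, -16/11, -24/11, 48/11]
R5 ← R5 − (65/22)·R3: [0, 0, 0, 16/11, 24/11, -48/11]
R5 ← R5 + R4: [0, 0, 0, 0, 0, 0]
Echelon form has 4 nonzero rows, so rank(T) = 4.

4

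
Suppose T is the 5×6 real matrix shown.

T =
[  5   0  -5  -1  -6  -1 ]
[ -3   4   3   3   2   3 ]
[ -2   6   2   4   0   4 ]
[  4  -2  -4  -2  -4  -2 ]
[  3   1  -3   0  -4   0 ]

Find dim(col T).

2

Row reduce to echelon form.
R2 ← R2 + (3/5)·R1: [0, 4, 0, 12/5, -8/5, 12/5]
R3 ← R3 + (2/5)·R1: [0, 6, 0, 18/5, -12/5, 18/5]
R4 ← R4 − (4/5)·R1: [0, -2, 0, -6/5, 4/5, -6/5]
R5 ← R5 − (3/5)·R1: [0, 1, 0, 3/5, -2/5, 3/5]
R3 ← R3 − (3/2)·R2: [0, 0, 0, 0, 0, 0]
R4 ← R4 + (1/2)·R2: [0, 0, 0, 0, 0, 0]
R5 ← R5 − (1/4)·R2: [0, 0, 0, 0, 0, 0]
Echelon form has 2 nonzero rows, so rank(T) = 2.
The column space has dimension equal to the rank: 2.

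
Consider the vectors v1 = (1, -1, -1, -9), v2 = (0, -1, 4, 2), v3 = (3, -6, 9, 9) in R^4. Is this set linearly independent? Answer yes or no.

yes

Form the matrix with these vectors as rows and row reduce.
R3 ← R3 − (3)·R1: [0, -3, 12, 36]
R3 ← R3 − (3)·R2: [0, 0, 0, 30]
3 nonzero rows, so the 3 vectors span a space of dimension 3.
Since 3 = 3, the vectors are linearly independent.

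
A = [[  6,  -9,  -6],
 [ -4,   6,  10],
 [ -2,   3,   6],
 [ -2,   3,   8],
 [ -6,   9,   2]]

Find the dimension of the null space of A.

1

Row reduce to echelon form.
R2 ← R2 + (2/3)·R1: [0, 0, 6]
R3 ← R3 + (1/3)·R1: [0, 0, 4]
R4 ← R4 + (1/3)·R1: [0, 0, 6]
R5 ← R5 + R1: [0, 0, -4]
R3 ← R3 − (2/3)·R2: [0, 0, 0]
R4 ← R4 − R2: [0, 0, 0]
R5 ← R5 + (2/3)·R2: [0, 0, 0]
2 nonzero rows, so rank(A) = 2.
A has 3 columns; by rank–nullity, nullity = 3 − 2 = 1.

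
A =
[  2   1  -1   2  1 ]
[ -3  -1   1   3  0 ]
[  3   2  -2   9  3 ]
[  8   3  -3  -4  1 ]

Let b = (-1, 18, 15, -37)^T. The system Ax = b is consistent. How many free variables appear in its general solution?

3

Row reduce the augmented matrix [A | b].
R2 ← R2 + (3/2)·R1: [0, 1/2, -1/2, 6, 3/2, 33/2]
R3 ← R3 − (3/2)·R1: [0, 1/2, -1/2, 6, 3/2, 33/2]
R4 ← R4 − (4)·R1: [0, -1, 1, -12, -3, -33]
R3 ← R3 − R2: [0, 0, 0, 0, 0, 0]
R4 ← R4 + (2)·R2: [0, 0, 0, 0, 0, 0]
The echelon form has 2 nonzero rows, and every pivot lies in the first 5 columns, so rank(A) = rank([A|b]) = 2.
The system is consistent.
Free variables = (unknowns) − (rank) = 5 − 2 = 3.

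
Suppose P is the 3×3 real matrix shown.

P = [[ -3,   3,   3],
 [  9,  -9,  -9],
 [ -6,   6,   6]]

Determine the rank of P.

1

Row reduce to echelon form.
R2 ← R2 + (3)·R1: [0, 0, 0]
R3 ← R3 − (2)·R1: [0, 0, 0]
Echelon form has 1 nonzero row, so rank(P) = 1.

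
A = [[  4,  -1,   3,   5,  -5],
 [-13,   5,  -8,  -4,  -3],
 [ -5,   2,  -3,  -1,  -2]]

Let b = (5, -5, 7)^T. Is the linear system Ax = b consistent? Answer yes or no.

Row reduce the augmented matrix [A | b].
R2 ← R2 + (13/4)·R1: [0, 7/4, 7/4, 49/4, -77/4, 45/4]
R3 ← R3 + (5/4)·R1: [0, 3/4, 3/4, 21/4, -33/4, 53/4]
R3 ← R3 − (3/7)·R2: [0, 0, 0, 0, 0, 59/7]
The echelon form has 3 nonzero rows; the last pivot sits in the augmented column, so rank(A) = 2 but rank([A|b]) = 3.
Since the ranks differ, the system is inconsistent.

no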